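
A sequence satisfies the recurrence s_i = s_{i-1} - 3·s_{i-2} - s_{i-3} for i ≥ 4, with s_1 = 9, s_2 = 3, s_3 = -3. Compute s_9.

-423

Compute successive terms:
s_4 = -21  s_5 = -15  s_6 = 51  s_7 = 117  s_8 = -21  s_9 = -423.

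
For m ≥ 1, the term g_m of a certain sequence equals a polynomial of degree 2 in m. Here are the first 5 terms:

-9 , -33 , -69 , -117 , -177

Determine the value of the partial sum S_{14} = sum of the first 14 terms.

1st diffs: -24, -36, -48, -60.
2nd diffs: -12, -12, -12 (constant).
Newton forward-difference form: g_m = -9 + (-24)·C(m-1,1) + (-12)·C(m-1,2).
Continuing: …, -249, -333, -429, -537, …, g_{14} = -1257.
Summing m = 1..14 (14 terms) gives -6678.

-6678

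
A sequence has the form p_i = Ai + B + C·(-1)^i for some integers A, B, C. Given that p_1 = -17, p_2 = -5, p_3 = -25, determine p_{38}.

-149

At i = 1, 2, 3: A + B - C = -17; 2A + B + C = -5; 3A + B - C = -25.
Subtracting the first from the second: A + 2C = 12.
Subtracting the second from the third: A - 2C = -20.
Solving: C = 8, A = -4, then B = -5.
So p_i = -4·i + (-5) + 8·(-1)^i; at i=38 this is -149.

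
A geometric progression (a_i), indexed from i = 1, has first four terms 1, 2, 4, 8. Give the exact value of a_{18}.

Common ratio r = 2.
a_i = 1·2^(i-1).
a_{18} = 1·2^17 = 131072.

131072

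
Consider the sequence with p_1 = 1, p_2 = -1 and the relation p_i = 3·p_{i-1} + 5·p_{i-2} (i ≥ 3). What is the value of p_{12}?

251596

Iterate the recurrence:
p_3 = 2  p_4 = 1  p_5 = 13  p_6 = 44  p_7 = 197  p_8 = 811  p_9 = 3418  p_{10} = 14309  p_{11} = 60017  p_{12} = 251596.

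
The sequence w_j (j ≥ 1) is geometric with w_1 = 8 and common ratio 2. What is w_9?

2048

w_j = 8·2^(j-1).
w_9 = 8·2^8 = 2048.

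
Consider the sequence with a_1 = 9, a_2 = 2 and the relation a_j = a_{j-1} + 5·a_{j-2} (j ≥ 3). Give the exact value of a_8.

Iterate the recurrence:
a_3 = 47, a_4 = 57, a_5 = 292, a_6 = 577, a_7 = 2037, a_8 = 4922.

4922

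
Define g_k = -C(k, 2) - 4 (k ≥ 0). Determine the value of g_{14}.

C(14, 2) = 91, so g_{14} = -95.

-95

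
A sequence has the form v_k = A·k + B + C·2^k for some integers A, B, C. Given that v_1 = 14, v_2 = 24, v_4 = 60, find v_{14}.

32856

Write the equations: A + B + 2C = 14; 2A + B + 4C = 24; 4A + B + 16C = 60.
Subtracting the first from the second: A + 2C = 10.
Subtracting the second from the third: 2A + 12C = 36.
Solving: C = 2, A = 6, then B = 4.
Therefore v_{14} = 84 + 4 + 2·16384 = 32856.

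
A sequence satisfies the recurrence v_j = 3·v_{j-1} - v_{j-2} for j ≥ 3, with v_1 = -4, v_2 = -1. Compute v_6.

Iterate the recurrence:
v_3 = 1  v_4 = 4  v_5 = 11  v_6 = 29.

29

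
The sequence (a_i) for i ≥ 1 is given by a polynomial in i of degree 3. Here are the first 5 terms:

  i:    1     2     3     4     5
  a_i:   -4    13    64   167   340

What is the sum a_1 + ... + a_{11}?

12441

1st diffs: 17, 51, 103, 173.
2nd diffs: 34, 52, 70.
3rd diffs: 18, 18 (constant).
So a_i = 3i^3 - i^2 - i - 5.
Continuing: …, 601, 968, 1459, 2092, …, a_{11} = 3856.
Summing i = 1..11 (11 terms) gives 12441.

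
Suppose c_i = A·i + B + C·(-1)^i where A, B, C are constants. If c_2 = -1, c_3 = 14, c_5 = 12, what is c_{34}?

At i = 2, 3, 5: 2A + B + C = -1; 3A + B - C = 14; 5A + B - C = 12.
Subtracting the first from the second: A - 2C = 15.
Subtracting the second from the third: 2A = -2.
Solving: C = -8, A = -1, then B = 9.
Therefore c_{34} = -34 + 9 + (-8)·1 = -33.

-33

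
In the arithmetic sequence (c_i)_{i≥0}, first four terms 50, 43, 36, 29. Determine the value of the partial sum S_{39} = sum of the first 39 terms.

Common difference d = -7.
c_i = 50 + (i - 0)·(-7).
c_{38} = -216; S = 39·(50 + (-216))/2 = -3237.

-3237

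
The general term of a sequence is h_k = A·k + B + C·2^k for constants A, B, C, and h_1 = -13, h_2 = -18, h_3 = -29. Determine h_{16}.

-196600

Write the equations: A + B + 2C = -13; 2A + B + 4C = -18; 3A + B + 8C = -29.
Subtracting the first from the second: A + 2C = -5.
Subtracting the second from the third: A + 4C = -11.
Solving: C = -3, A = 1, then B = -8.
Hence h_{16} = 1·16 + (-8) + (-3)·65536 = -196600.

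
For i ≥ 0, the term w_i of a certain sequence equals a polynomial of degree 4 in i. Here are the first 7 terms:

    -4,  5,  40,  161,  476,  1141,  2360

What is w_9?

1st diffs: 9, 35, 121, 315, 665, 1219.
2nd diffs: 26, 86, 194, 350, 554.
3rd diffs: 60, 108, 156, 204.
4th diffs: 48, 48, 48 (constant).
So w_i = 2i^4 - 2i^3 + 5i^2 + 4i - 4.
Evaluating at i = 9 gives w_9 = 12101.

12101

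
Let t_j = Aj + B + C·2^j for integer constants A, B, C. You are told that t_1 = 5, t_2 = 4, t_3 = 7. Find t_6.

Plug in j = 1, 2, 3: A + B + 2C = 5; 2A + B + 4C = 4; 3A + B + 8C = 7.
Subtracting the first from the second: A + 2C = -1.
Subtracting the second from the third: A + 4C = 3.
Solving: C = 2, A = -5, then B = 6.
Therefore t_6 = -30 + 6 + 2·64 = 104.

104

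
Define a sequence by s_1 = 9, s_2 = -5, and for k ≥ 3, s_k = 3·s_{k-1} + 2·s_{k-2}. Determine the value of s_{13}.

Compute successive terms:
s_3 = 3;  s_4 = -1;  s_5 = 3;  …;  s_{10} = 1207;  s_{11} = 4299;  s_{12} = 15311;  s_{13} = 54531.

54531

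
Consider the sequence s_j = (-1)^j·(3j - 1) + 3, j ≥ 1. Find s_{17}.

-47

(-1)^17 = -1; 3j - 1 at j=17 is 50; so s_{17} = -47.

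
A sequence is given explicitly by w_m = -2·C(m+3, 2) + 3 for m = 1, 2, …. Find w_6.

-69

C(9, 2) = 36, so w_6 = -69.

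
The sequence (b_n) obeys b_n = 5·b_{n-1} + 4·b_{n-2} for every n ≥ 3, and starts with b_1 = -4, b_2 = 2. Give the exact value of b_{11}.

-4571046

Iterate the recurrence:
b_3 = -6, b_4 = -22, b_5 = -134, b_6 = -758, b_7 = -4326, b_8 = -24662, b_9 = -140614, b_{10} = -801718, b_{11} = -4571046.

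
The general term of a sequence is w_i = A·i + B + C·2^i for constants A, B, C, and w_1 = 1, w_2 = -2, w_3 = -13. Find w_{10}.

Write the equations: A + B + 2C = 1; 2A + B + 4C = -2; 3A + B + 8C = -13.
Subtracting the first from the second: A + 2C = -3.
Subtracting the second from the third: A + 4C = -11.
Solving: C = -4, A = 5, then B = 4.
Therefore w_{10} = 50 + 4 + (-4)·1024 = -4042.

-4042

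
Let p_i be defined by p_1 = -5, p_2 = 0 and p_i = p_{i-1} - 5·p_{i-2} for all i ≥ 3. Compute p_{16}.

Compute successive terms:
p_3 = 25; p_4 = 25; p_5 = -100; …; p_{13} = 63275; p_{14} = -75600; p_{15} = -391975; p_{16} = -13975.

-13975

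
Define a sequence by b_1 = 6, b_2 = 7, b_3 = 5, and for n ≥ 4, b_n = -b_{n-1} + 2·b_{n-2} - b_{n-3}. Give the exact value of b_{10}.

Compute successive terms:
b_4 = 3; b_5 = 0; b_6 = 1; b_7 = -4; b_8 = 6; b_9 = -15; b_{10} = 31.

31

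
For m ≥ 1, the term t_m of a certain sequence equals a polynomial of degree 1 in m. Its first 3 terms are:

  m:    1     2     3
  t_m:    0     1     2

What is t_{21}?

20

1st diffs: 1, 1 (constant).
So t_m = m - 1.
Evaluating at m = 21 gives t_{21} = 20.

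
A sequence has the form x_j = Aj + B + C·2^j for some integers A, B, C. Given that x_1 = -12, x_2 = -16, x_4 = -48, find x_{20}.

-3145696

Plug in j = 1, 2, 4: A + B + 2C = -12; 2A + B + 4C = -16; 4A + B + 16C = -48.
Subtracting the first from the second: A + 2C = -4.
Subtracting the second from the third: 2A + 12C = -32.
Solving: C = -3, A = 2, then B = -8.
Hence x_{20} = 2·20 + (-8) + (-3)·1048576 = -3145696.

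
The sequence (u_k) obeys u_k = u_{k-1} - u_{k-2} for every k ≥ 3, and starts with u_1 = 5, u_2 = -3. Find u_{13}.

u_3 = -8, u_4 = -5, u_5 = 3, …, u_{10} = -5, u_{11} = 3, u_{12} = 8, u_{13} = 5.

5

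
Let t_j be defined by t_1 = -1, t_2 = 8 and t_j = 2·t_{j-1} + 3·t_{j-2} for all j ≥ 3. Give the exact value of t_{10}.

Iterate the recurrence:
t_3 = 13, t_4 = 50, t_5 = 139, t_6 = 428, t_7 = 1273, t_8 = 3830, t_9 = 11479, t_{10} = 34448.
(Characteristic roots are 3 and -1.)

34448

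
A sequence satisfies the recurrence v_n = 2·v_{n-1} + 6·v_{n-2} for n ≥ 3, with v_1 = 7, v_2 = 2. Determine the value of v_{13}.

14089792

v_3 = 46, v_4 = 104, v_5 = 484, …, v_{10} = 290336, v_{11} = 1060576, v_{12} = 3863168, v_{13} = 14089792.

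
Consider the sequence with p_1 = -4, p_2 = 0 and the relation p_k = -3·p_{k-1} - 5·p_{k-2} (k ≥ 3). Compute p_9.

Step forward from the initial values:
p_3 = 20; p_4 = -60; p_5 = 80; p_6 = 60; p_7 = -580; p_8 = 1440; p_9 = -1420.

-1420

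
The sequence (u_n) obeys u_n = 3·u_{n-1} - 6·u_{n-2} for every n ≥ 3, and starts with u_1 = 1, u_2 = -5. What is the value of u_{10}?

-11097

Applying the relation repeatedly:
u_3 = -21; u_4 = -33; u_5 = 27; u_6 = 279; u_7 = 675; u_8 = 351; u_9 = -2997; u_{10} = -11097.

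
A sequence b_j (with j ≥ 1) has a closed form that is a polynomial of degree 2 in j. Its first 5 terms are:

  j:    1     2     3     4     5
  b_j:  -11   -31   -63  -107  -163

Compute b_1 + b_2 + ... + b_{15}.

1st diffs: -20, -32, -44, -56.
2nd diffs: -12, -12, -12 (constant).
Newton forward-difference form: b_j = -11 + (-20)·C(j-1,1) + (-12)·C(j-1,2).
Continuing: …, -231, -311, -403, -507, …, b_{15} = -1383.
Summing j = 1..15 (15 terms) gives -7725.

-7725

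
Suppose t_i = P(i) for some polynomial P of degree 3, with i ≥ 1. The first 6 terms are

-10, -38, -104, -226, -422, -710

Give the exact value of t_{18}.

-17894

1st diffs: -28, -66, -122, -196, -288.
2nd diffs: -38, -56, -74, -92.
3rd diffs: -18, -18, -18 (constant).
So t_i = -3i^3 - i^2 - 4i - 2.
Evaluating at i = 18 gives t_{18} = -17894.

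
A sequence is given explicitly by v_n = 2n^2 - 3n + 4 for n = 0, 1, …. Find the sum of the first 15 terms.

Over n = 0..14: Σn = 105, Σn² = 1015.
Total = (2)·1015 + (-3)·105 + (4)·15 = 1775.

1775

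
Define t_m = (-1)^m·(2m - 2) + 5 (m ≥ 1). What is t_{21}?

(-1)^21 = -1; 2m - 2 at m=21 is 40; so t_{21} = -35.

-35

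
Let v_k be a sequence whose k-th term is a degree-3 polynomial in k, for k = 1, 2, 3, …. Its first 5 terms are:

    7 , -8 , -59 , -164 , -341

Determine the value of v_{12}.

1st diffs: -15, -51, -105, -177.
2nd diffs: -36, -54, -72.
3rd diffs: -18, -18 (constant).
Newton forward-difference form: v_k = 7 + (-15)·C(k-1,1) + (-36)·C(k-1,2) + (-18)·C(k-1,3).
At k = 12: k-1 = 11, so v_{12} = 7 - 165 - 1980 - 2970 = -5108.

-5108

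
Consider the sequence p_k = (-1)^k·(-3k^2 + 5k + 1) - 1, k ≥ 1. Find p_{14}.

(-1)^14 = 1; -3k^2 + 5k + 1 at k=14 is -517; so p_{14} = -518.

-518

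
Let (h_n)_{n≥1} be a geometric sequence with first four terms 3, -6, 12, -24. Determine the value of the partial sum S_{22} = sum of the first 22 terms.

-4194303

Common ratio r = -2.
h_n = 3·(-2)^(n-1).
S = 3·((-2)^22 - 1)/(-2 - 1) = 3·(4194304 - 1)/(-3) = -4194303.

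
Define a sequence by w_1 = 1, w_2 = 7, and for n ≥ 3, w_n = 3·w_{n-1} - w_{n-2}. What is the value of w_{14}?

803383

Compute successive terms:
w_3 = 20  w_4 = 53  w_5 = 139  …  w_{11} = 44771  w_{12} = 117212  w_{13} = 306865  w_{14} = 803383.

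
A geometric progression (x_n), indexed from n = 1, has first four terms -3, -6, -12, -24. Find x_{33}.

Common ratio r = 2.
x_n = (-3)·2^(n-1).
x_{33} = (-3)·2^32 = -12884901888.

-12884901888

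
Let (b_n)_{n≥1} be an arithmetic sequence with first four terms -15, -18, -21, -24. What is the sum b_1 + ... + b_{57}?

-5643

Common difference d = -3.
b_n = -15 + (n - 1)·(-3).
b_{57} = -183; S = 57·(-15 + (-183))/2 = -5643.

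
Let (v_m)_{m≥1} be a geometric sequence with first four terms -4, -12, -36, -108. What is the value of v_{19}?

-1549681956

Common ratio r = 3.
v_m = (-4)·3^(m-1).
v_{19} = (-4)·3^18 = -1549681956.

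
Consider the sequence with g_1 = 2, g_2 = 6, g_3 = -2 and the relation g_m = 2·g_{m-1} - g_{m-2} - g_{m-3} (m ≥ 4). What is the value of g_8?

Iterate the recurrence:
g_4 = -12; g_5 = -28; g_6 = -42; g_7 = -44; g_8 = -18.

-18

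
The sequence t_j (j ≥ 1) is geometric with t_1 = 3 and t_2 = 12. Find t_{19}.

Common ratio r = 4.
t_j = 3·4^(j-1).
t_{19} = 3·4^18 = 206158430208.

206158430208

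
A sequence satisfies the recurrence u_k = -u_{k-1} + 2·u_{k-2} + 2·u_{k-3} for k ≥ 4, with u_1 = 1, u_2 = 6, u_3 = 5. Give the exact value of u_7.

29

Iterate the recurrence:
u_4 = 9;  u_5 = 13;  u_6 = 15;  u_7 = 29.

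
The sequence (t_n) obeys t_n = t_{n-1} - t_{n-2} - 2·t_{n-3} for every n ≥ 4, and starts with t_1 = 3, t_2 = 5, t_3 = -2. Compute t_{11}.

-353

Applying the relation repeatedly:
t_4 = -13, t_5 = -21, t_6 = -4, t_7 = 43, t_8 = 89, t_9 = 54, t_{10} = -121, t_{11} = -353.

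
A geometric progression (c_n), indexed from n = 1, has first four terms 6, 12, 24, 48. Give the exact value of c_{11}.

Common ratio r = 2.
c_n = 6·2^(n-1).
c_{11} = 6·2^10 = 6144.

6144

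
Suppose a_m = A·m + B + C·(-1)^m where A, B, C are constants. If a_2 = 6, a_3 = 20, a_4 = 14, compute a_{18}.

70

At m = 2, 3, 4: 2A + B + C = 6; 3A + B - C = 20; 4A + B + C = 14.
Subtracting the first from the second: A - 2C = 14.
Subtracting the second from the third: A + 2C = -6.
Solving: C = -5, A = 4, then B = 3.
Hence a_{18} = 4·18 + 3 + (-5)·1 = 70.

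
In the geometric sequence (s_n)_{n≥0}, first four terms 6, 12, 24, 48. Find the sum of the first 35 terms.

206158430202

Common ratio r = 2.
s_n = 6·2^(n-0).
S = 6·(2^35 - 1)/(2 - 1) = 6·(34359738368 - 1)/(1) = 206158430202.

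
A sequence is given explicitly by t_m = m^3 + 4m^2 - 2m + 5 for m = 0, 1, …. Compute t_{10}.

t_{10} = 1·10^3 + 4·10^2 - 2·10 + 5 = 1385.

1385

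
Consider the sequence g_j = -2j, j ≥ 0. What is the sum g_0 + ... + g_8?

-72

Over j = 0..8: Σj = 36.
Total = (-2)·36 = -72.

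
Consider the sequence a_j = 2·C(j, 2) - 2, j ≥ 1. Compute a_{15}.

208

C(15, 2) = 105, so a_{15} = 208.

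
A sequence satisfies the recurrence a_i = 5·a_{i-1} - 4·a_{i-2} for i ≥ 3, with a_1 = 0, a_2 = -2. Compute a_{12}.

-2796202

Iterate the recurrence:
a_3 = -10;  a_4 = -42;  a_5 = -170;  a_6 = -682;  a_7 = -2730;  a_8 = -10922;  a_9 = -43690;  a_{10} = -174762;  a_{11} = -699050;  a_{12} = -2796202.
(Characteristic roots are 4 and 1.)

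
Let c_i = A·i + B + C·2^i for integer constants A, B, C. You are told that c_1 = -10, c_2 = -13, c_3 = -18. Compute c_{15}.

Plug in i = 1, 2, 3: A + B + 2C = -10; 2A + B + 4C = -13; 3A + B + 8C = -18.
Subtracting the first from the second: A + 2C = -3.
Subtracting the second from the third: A + 4C = -5.
Solving: C = -1, A = -1, then B = -7.
So c_i = -1·i + (-7) + (-1)·2^i; at i=15 this is -32790.

-32790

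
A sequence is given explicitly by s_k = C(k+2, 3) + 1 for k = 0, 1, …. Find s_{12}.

C(14, 3) = 364, so s_{12} = 365.

365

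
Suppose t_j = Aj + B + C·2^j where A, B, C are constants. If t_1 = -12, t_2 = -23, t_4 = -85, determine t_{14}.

Plug in j = 1, 2, 4: A + B + 2C = -12; 2A + B + 4C = -23; 4A + B + 16C = -85.
Subtracting the first from the second: A + 2C = -11.
Subtracting the second from the third: 2A + 12C = -62.
Solving: C = -5, A = -1, then B = -1.
So t_j = -1·j + (-1) + (-5)·2^j; at j=14 this is -81935.

-81935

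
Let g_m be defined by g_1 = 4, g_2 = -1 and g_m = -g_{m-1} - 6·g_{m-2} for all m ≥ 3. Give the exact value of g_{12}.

63797

Applying the relation repeatedly:
g_3 = -23;  g_4 = 29;  g_5 = 109;  g_6 = -283;  g_7 = -371;  g_8 = 2069;  g_9 = 157;  g_{10} = -12571;  g_{11} = 11629;  g_{12} = 63797.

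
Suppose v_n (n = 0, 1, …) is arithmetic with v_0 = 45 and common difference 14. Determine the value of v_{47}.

v_n = 45 + (n - 0)·14.
v_{47} = 45 + 47·14 = 703.

703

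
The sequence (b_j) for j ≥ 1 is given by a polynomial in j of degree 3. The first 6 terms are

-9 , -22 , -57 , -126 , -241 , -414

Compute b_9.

1st diffs: -13, -35, -69, -115, -173.
2nd diffs: -22, -34, -46, -58.
3rd diffs: -12, -12, -12 (constant).
Newton forward-difference form: b_j = -9 + (-13)·C(j-1,1) + (-22)·C(j-1,2) + (-12)·C(j-1,3).
At j = 9: j-1 = 8, so b_9 = -9 - 104 - 616 - 672 = -1401.

-1401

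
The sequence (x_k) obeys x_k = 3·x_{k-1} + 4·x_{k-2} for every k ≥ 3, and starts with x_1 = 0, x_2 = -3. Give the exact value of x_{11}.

-629145

Applying the relation repeatedly:
x_3 = -9;  x_4 = -39;  x_5 = -153;  x_6 = -615;  x_7 = -2457;  x_8 = -9831;  x_9 = -39321;  x_{10} = -157287;  x_{11} = -629145.
(Characteristic roots are 4 and -1.)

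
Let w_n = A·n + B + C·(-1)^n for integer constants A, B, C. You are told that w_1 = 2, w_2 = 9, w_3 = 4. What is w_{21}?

At n = 1, 2, 3: A + B - C = 2; 2A + B + C = 9; 3A + B - C = 4.
Subtracting the first from the second: A + 2C = 7.
Subtracting the second from the third: A - 2C = -5.
Solving: C = 3, A = 1, then B = 4.
Therefore w_{21} = 21 + 4 + 3·(-1) = 22.

22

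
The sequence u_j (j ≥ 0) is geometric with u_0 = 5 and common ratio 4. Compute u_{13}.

335544320

u_j = 5·4^(j-0).
u_{13} = 5·4^13 = 335544320.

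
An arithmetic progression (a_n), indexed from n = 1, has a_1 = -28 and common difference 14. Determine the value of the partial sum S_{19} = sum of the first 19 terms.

1862

a_n = -28 + (n - 1)·14.
a_{19} = 224; S = 19·(-28 + 224)/2 = 1862.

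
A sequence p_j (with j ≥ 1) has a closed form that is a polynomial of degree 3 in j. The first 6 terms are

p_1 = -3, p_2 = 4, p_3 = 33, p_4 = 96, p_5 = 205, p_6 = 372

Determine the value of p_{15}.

6465

1st diffs: 7, 29, 63, 109, 167.
2nd diffs: 22, 34, 46, 58.
3rd diffs: 12, 12, 12 (constant).
Newton forward-difference form: p_j = -3 + 7·C(j-1,1) + 22·C(j-1,2) + 12·C(j-1,3).
At j = 15: j-1 = 14, so p_{15} = -3 + 98 + 2002 + 4368 = 6465.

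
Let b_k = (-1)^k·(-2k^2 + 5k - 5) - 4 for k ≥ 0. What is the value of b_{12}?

-237

(-1)^12 = 1; -2k^2 + 5k - 5 at k=12 is -233; so b_{12} = -237.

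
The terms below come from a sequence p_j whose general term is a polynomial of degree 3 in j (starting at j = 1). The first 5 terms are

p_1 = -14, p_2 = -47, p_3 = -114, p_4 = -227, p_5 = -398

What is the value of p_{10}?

-2543

1st diffs: -33, -67, -113, -171.
2nd diffs: -34, -46, -58.
3rd diffs: -12, -12 (constant).
Newton forward-difference form: p_j = -14 + (-33)·C(j-1,1) + (-34)·C(j-1,2) + (-12)·C(j-1,3).
At j = 10: j-1 = 9, so p_{10} = -14 - 297 - 1224 - 1008 = -2543.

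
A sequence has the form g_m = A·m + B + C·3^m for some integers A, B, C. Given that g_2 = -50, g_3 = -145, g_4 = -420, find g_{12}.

-2657260

At m = 2, 3, 4: 2A + B + 9C = -50; 3A + B + 27C = -145; 4A + B + 81C = -420.
Subtracting the first from the second: A + 18C = -95.
Subtracting the second from the third: A + 54C = -275.
Solving: C = -5, A = -5, then B = 5.
Hence g_{12} = -5·12 + 5 + (-5)·531441 = -2657260.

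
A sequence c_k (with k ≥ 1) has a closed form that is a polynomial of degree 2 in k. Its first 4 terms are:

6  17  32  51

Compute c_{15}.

1st diffs: 11, 15, 19.
2nd diffs: 4, 4 (constant).
Newton forward-difference form: c_k = 6 + 11·C(k-1,1) + 4·C(k-1,2).
At k = 15: k-1 = 14, so c_{15} = 6 + 154 + 364 = 524.

524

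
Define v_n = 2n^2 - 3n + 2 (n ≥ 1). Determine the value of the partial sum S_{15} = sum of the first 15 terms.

Over n = 1..15: Σn = 120, Σn² = 1240.
Total = (2)·1240 + (-3)·120 + (2)·15 = 2150.

2150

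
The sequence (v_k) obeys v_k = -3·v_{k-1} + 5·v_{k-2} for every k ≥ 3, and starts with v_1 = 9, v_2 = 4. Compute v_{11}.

Iterate the recurrence:
v_3 = 33; v_4 = -79; v_5 = 402; v_6 = -1601; v_7 = 6813; v_8 = -28444; v_9 = 119397; v_{10} = -500411; v_{11} = 2098218.

2098218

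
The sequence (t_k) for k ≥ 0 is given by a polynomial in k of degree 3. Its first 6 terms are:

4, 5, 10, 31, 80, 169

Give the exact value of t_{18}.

10426

1st diffs: 1, 5, 21, 49, 89.
2nd diffs: 4, 16, 28, 40.
3rd diffs: 12, 12, 12 (constant).
Newton forward-difference form: t_k = 4 + 1·C(k,1) + 4·C(k,2) + 12·C(k,3).
At k = 18: k = 18, so t_{18} = 4 + 18 + 612 + 9792 = 10426.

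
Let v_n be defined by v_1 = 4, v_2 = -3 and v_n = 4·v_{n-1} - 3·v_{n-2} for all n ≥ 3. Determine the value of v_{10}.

Compute successive terms:
v_3 = -24  v_4 = -87  v_5 = -276  v_6 = -843  v_7 = -2544  v_8 = -7647  v_9 = -22956  v_{10} = -68883.
(Characteristic roots are 3 and 1.)

-68883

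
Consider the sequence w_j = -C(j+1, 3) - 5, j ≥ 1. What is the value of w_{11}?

C(12, 3) = 220, so w_{11} = -225.

-225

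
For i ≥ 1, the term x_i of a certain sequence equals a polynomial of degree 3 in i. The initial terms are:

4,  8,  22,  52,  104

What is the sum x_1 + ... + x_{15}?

1st diffs: 4, 14, 30, 52.
2nd diffs: 10, 16, 22.
3rd diffs: 6, 6 (constant).
So x_i = i^3 - i^2 + 4.
Continuing: …, 184, 298, 452, 652, …, x_{15} = 3154.
Summing i = 1..15 (15 terms) gives 13220.

13220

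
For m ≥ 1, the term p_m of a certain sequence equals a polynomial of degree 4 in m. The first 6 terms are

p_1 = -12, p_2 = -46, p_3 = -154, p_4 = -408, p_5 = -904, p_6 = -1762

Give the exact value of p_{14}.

-43978

1st diffs: -34, -108, -254, -496, -858.
2nd diffs: -74, -146, -242, -362.
3rd diffs: -72, -96, -120.
4th diffs: -24, -24 (constant).
Newton forward-difference form: p_m = -12 + (-34)·C(m-1,1) + (-74)·C(m-1,2) + (-72)·C(m-1,3) + (-24)·C(m-1,4).
At m = 14: m-1 = 13, so p_{14} = -12 - 442 - 5772 - 20592 - 17160 = -43978.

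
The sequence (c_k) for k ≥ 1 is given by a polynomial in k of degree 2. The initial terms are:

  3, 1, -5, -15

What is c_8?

1st diffs: -2, -6, -10.
2nd diffs: -4, -4 (constant).
Newton forward-difference form: c_k = 3 + (-2)·C(k-1,1) + (-4)·C(k-1,2).
At k = 8: k-1 = 7, so c_8 = 3 - 14 - 84 = -95.

-95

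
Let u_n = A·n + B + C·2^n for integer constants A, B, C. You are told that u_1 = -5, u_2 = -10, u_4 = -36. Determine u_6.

-134

Write the equations: A + B + 2C = -5; 2A + B + 4C = -10; 4A + B + 16C = -36.
Subtracting the first from the second: A + 2C = -5.
Subtracting the second from the third: 2A + 12C = -26.
Solving: C = -2, A = -1, then B = 0.
So u_n = -1·n + 0 + (-2)·2^n; at n=6 this is -134.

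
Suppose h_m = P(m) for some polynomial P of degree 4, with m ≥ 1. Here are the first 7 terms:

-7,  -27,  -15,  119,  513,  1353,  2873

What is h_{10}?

14573

1st diffs: -20, 12, 134, 394, 840, 1520.
2nd diffs: 32, 122, 260, 446, 680.
3rd diffs: 90, 138, 186, 234.
4th diffs: 48, 48, 48 (constant).
So h_m = 2m^4 - 5m^3 - 4m^2 - 3m + 3.
Evaluating at m = 10 gives h_{10} = 14573.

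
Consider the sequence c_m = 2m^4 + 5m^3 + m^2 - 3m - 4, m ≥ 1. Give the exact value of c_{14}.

90702

c_{14} = 2·14^4 + 5·14^3 + 1·14^2 - 3·14 - 4 = 90702.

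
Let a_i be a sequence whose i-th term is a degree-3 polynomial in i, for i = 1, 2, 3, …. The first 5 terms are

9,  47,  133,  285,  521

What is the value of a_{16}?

1st diffs: 38, 86, 152, 236.
2nd diffs: 48, 66, 84.
3rd diffs: 18, 18 (constant).
Newton forward-difference form: a_i = 9 + 38·C(i-1,1) + 48·C(i-1,2) + 18·C(i-1,3).
At i = 16: i-1 = 15, so a_{16} = 9 + 570 + 5040 + 8190 = 13809.

13809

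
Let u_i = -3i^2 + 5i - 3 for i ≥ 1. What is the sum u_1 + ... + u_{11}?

Over i = 1..11: Σi = 66, Σi² = 506.
Total = (-3)·506 + (5)·66 + (-3)·11 = -1221.

-1221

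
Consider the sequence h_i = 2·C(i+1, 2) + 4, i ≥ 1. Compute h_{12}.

C(13, 2) = 78, so h_{12} = 160.

160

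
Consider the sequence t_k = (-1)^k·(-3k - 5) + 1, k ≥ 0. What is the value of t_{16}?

(-1)^16 = 1; -3k - 5 at k=16 is -53; so t_{16} = -52.

-52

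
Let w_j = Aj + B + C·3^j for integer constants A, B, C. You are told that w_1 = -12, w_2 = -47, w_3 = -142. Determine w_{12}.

-2657257

The three given values yield: A + B + 3C = -12; 2A + B + 9C = -47; 3A + B + 27C = -142.
Subtracting the first from the second: A + 6C = -35.
Subtracting the second from the third: A + 18C = -95.
Solving: C = -5, A = -5, then B = 8.
Hence w_{12} = -5·12 + 8 + (-5)·531441 = -2657257.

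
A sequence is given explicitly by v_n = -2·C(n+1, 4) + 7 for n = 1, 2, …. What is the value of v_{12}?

-1423

C(13, 4) = 715, so v_{12} = -1423.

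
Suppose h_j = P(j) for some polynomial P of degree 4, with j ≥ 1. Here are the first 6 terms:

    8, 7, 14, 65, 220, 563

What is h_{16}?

1st diffs: -1, 7, 51, 155, 343.
2nd diffs: 8, 44, 104, 188.
3rd diffs: 36, 60, 84.
4th diffs: 24, 24 (constant).
Newton forward-difference form: h_j = 8 + (-1)·C(j-1,1) + 8·C(j-1,2) + 36·C(j-1,3) + 24·C(j-1,4).
At j = 16: j-1 = 15, so h_{16} = 8 - 15 + 840 + 16380 + 32760 = 49973.

49973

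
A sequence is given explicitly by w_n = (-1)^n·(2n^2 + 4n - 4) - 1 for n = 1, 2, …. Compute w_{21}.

(-1)^21 = -1; 2n^2 + 4n - 4 at n=21 is 962; so w_{21} = -963.

-963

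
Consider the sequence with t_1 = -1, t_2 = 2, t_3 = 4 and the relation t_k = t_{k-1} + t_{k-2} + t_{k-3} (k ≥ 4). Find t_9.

123

Iterate the recurrence:
t_4 = 5;  t_5 = 11;  t_6 = 20;  t_7 = 36;  t_8 = 67;  t_9 = 123.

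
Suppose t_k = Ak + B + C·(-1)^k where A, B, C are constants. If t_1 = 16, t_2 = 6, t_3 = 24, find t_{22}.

86

Write the equations: A + B - C = 16; 2A + B + C = 6; 3A + B - C = 24.
Subtracting the first from the second: A + 2C = -10.
Subtracting the second from the third: A - 2C = 18.
Solving: C = -7, A = 4, then B = 5.
So t_k = 4·k + 5 + (-7)·(-1)^k; at k=22 this is 86.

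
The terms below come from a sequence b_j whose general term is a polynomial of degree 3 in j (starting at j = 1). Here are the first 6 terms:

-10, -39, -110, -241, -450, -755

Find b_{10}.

-3295

1st diffs: -29, -71, -131, -209, -305.
2nd diffs: -42, -60, -78, -96.
3rd diffs: -18, -18, -18 (constant).
Newton forward-difference form: b_j = -10 + (-29)·C(j-1,1) + (-42)·C(j-1,2) + (-18)·C(j-1,3).
At j = 10: j-1 = 9, so b_{10} = -10 - 261 - 1512 - 1512 = -3295.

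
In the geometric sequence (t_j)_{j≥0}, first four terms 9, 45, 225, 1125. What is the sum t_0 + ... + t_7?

878904

Common ratio r = 5.
t_j = 9·5^(j-0).
S = 9·(5^8 - 1)/(5 - 1) = 9·(390625 - 1)/(4) = 878904.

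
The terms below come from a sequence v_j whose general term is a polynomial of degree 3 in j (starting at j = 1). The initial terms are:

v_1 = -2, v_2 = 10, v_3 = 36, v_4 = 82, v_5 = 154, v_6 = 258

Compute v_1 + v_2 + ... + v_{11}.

1st diffs: 12, 26, 46, 72, 104.
2nd diffs: 14, 20, 26, 32.
3rd diffs: 6, 6, 6 (constant).
Newton forward-difference form: v_j = -2 + 12·C(j-1,1) + 14·C(j-1,2) + 6·C(j-1,3).
Continuing: …, 400, 586, 822, 1114, …, v_{11} = 1468.
Summing j = 1..11 (11 terms) gives 4928.

4928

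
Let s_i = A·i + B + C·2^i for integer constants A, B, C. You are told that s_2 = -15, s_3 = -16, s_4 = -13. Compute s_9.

458

At i = 2, 3, 4: 2A + B + 4C = -15; 3A + B + 8C = -16; 4A + B + 16C = -13.
Subtracting the first from the second: A + 4C = -1.
Subtracting the second from the third: A + 8C = 3.
Solving: C = 1, A = -5, then B = -9.
Hence s_9 = -5·9 + (-9) + 1·512 = 458.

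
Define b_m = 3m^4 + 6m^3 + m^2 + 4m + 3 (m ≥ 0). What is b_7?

9341

b_7 = 3·7^4 + 6·7^3 + 1·7^2 + 4·7 + 3 = 9341.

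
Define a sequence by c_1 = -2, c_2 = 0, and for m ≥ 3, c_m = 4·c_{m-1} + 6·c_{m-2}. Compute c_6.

Step forward from the initial values:
c_3 = -12;  c_4 = -48;  c_5 = -264;  c_6 = -1344.

-1344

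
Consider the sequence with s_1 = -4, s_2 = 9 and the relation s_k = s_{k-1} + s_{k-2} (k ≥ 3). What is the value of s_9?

Step forward from the initial values:
s_3 = 5, s_4 = 14, s_5 = 19, s_6 = 33, s_7 = 52, s_8 = 85, s_9 = 137.

137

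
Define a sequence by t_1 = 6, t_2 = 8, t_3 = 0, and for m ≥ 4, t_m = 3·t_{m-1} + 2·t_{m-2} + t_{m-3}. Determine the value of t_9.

t_4 = 22  t_5 = 74  t_6 = 266  t_7 = 968  t_8 = 3510  t_9 = 12732.

12732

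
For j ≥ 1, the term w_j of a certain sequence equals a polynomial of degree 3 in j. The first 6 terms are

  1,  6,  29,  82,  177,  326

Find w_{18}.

10694

1st diffs: 5, 23, 53, 95, 149.
2nd diffs: 18, 30, 42, 54.
3rd diffs: 12, 12, 12 (constant).
So w_j = 2j^3 - 3j^2 + 2.
Evaluating at j = 18 gives w_{18} = 10694.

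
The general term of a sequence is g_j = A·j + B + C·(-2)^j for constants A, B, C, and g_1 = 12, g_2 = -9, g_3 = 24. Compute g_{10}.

The three given values yield: A + B - 2C = 12; 2A + B + 4C = -9; 3A + B - 8C = 24.
Subtracting the first from the second: A + 6C = -21.
Subtracting the second from the third: A - 12C = 33.
Solving: C = -3, A = -3, then B = 9.
Hence g_{10} = -3·10 + 9 + (-3)·1024 = -3093.

-3093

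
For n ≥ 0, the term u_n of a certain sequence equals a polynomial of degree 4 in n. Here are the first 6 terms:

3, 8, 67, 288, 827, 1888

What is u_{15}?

1st diffs: 5, 59, 221, 539, 1061.
2nd diffs: 54, 162, 318, 522.
3rd diffs: 108, 156, 204.
4th diffs: 48, 48 (constant).
Newton forward-difference form: u_n = 3 + 5·C(n,1) + 54·C(n,2) + 108·C(n,3) + 48·C(n,4).
At n = 15: n = 15, so u_{15} = 3 + 75 + 5670 + 49140 + 65520 = 120408.

120408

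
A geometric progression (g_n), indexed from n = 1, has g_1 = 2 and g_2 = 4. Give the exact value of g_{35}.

34359738368

Common ratio r = 2.
g_n = 2·2^(n-1).
g_{35} = 2·2^34 = 34359738368.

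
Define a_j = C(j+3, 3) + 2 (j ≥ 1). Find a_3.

C(6, 3) = 20, so a_3 = 22.

22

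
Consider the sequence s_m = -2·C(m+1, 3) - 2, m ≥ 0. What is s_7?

-114

C(8, 3) = 56, so s_7 = -114.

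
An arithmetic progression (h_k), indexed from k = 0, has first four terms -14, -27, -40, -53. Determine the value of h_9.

-131

Common difference d = -13.
h_k = -14 + (k - 0)·(-13).
h_9 = -14 + 9·(-13) = -131.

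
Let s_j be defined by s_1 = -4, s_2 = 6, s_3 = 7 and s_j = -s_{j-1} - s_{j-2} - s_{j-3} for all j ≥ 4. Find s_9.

-4

Compute successive terms:
s_4 = -9; s_5 = -4; s_6 = 6; s_7 = 7; s_8 = -9; s_9 = -4.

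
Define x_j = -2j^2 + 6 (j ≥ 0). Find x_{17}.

x_{17} = -2·17^2 + 6 = -572.

-572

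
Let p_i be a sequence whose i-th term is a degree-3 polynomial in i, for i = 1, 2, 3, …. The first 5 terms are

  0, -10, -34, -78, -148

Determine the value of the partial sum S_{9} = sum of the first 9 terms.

-2292

1st diffs: -10, -24, -44, -70.
2nd diffs: -14, -20, -26.
3rd diffs: -6, -6 (constant).
Newton forward-difference form: p_i = (-10)·C(i-1,1) + (-14)·C(i-1,2) + (-6)·C(i-1,3).
Continuing: -250, -390, -574, -808.
Summing i = 1..9 (9 terms) gives -2292.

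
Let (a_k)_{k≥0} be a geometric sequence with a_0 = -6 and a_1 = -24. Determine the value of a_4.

Common ratio r = 4.
a_k = (-6)·4^(k-0).
a_4 = (-6)·4^4 = -1536.

-1536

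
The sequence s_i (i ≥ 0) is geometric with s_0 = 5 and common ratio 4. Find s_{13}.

335544320

s_i = 5·4^(i-0).
s_{13} = 5·4^13 = 335544320.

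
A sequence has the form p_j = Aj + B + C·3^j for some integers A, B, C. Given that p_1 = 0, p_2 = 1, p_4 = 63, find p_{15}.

Write the equations: A + B + 3C = 0; 2A + B + 9C = 1; 4A + B + 81C = 63.
Subtracting the first from the second: A + 6C = 1.
Subtracting the second from the third: 2A + 72C = 62.
Solving: C = 1, A = -5, then B = 2.
So p_j = -5·j + 2 + 1·3^j; at j=15 this is 14348834.

14348834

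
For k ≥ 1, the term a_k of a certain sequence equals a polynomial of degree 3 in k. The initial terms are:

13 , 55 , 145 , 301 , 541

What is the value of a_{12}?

1st diffs: 42, 90, 156, 240.
2nd diffs: 48, 66, 84.
3rd diffs: 18, 18 (constant).
So a_k = 3k^3 + 6k^2 + 3k + 1.
Evaluating at k = 12 gives a_{12} = 6085.

6085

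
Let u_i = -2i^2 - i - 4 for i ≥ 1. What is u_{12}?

-304

u_{12} = -2·12^2 - 1·12 - 4 = -304.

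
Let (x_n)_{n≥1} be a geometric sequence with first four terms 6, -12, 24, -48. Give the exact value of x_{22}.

-12582912

Common ratio r = -2.
x_n = 6·(-2)^(n-1).
x_{22} = 6·(-2)^21 = -12582912.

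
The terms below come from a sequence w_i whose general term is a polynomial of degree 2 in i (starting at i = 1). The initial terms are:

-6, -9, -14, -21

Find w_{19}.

1st diffs: -3, -5, -7.
2nd diffs: -2, -2 (constant).
Newton forward-difference form: w_i = -6 + (-3)·C(i-1,1) + (-2)·C(i-1,2).
At i = 19: i-1 = 18, so w_{19} = -6 - 54 - 306 = -366.

-366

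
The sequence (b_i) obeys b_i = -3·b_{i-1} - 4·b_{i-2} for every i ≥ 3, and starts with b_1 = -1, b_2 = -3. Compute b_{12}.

-7131

Compute successive terms:
b_3 = 13; b_4 = -27; b_5 = 29; b_6 = 21; b_7 = -179; b_8 = 453; b_9 = -643; b_{10} = 117; b_{11} = 2221; b_{12} = -7131.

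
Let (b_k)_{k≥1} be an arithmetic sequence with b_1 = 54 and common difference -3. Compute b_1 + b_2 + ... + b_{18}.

b_k = 54 + (k - 1)·(-3).
b_{18} = 3; S = 18·(54 + 3)/2 = 513.

513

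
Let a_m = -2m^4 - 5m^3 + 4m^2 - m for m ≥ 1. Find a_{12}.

-49548

a_{12} = -2·12^4 - 5·12^3 + 4·12^2 - 1·12 = -49548.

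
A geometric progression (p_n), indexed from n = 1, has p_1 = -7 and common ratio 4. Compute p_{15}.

p_n = (-7)·4^(n-1).
p_{15} = (-7)·4^14 = -1879048192.

-1879048192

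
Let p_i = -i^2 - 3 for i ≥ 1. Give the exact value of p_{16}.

p_{16} = -1·16^2 - 3 = -259.

-259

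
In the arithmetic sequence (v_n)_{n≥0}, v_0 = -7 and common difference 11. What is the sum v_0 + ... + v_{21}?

2387

v_n = -7 + (n - 0)·11.
v_{21} = 224; S = 22·(-7 + 224)/2 = 2387.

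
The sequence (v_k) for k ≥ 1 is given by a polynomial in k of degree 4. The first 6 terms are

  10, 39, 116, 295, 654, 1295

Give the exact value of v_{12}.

19799

1st diffs: 29, 77, 179, 359, 641.
2nd diffs: 48, 102, 180, 282.
3rd diffs: 54, 78, 102.
4th diffs: 24, 24 (constant).
So v_k = k^4 - k^3 + 5k^2 + 6k - 1.
Evaluating at k = 12 gives v_{12} = 19799.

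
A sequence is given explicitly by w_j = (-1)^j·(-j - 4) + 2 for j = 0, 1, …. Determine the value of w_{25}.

(-1)^25 = -1; -j - 4 at j=25 is -29; so w_{25} = 31.

31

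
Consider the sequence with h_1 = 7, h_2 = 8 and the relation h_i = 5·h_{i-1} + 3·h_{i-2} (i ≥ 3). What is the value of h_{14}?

h_3 = 61  h_4 = 329  h_5 = 1828  …  h_{11} = 52915276  h_{12} = 293223719  h_{13} = 1624864423  h_{14} = 9003993272.

9003993272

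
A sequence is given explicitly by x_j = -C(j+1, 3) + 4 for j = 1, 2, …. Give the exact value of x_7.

-52

C(8, 3) = 56, so x_7 = -52.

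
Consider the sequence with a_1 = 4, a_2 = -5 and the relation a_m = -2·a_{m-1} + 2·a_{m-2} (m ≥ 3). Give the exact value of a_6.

Compute successive terms:
a_3 = 18;  a_4 = -46;  a_5 = 128;  a_6 = -348.

-348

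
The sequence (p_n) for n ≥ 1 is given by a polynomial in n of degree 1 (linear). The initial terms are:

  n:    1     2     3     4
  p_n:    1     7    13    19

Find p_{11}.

1st diffs: 6, 6, 6 (constant).
So p_n = 6n - 5.
Evaluating at n = 11 gives p_{11} = 61.

61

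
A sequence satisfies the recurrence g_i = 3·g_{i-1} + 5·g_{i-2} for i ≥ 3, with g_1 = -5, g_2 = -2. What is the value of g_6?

g_3 = -31  g_4 = -103  g_5 = -464  g_6 = -1907.

-1907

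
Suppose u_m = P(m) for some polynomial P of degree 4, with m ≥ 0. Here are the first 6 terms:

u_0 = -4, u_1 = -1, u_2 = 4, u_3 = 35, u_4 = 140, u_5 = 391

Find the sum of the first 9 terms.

6288

1st diffs: 3, 5, 31, 105, 251.
2nd diffs: 2, 26, 74, 146.
3rd diffs: 24, 48, 72.
4th diffs: 24, 24 (constant).
So u_m = m^4 - 2m^3 + 4m - 4.
Continuing: 884, 1739, 3100.
Summing m = 0..8 (9 terms) gives 6288.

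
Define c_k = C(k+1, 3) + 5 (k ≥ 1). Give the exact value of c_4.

15

C(5, 3) = 10, so c_4 = 15.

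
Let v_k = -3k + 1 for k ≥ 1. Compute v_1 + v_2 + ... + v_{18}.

-495

Over k = 1..18: Σk = 171.
Total = (-3)·171 + (1)·18 = -495.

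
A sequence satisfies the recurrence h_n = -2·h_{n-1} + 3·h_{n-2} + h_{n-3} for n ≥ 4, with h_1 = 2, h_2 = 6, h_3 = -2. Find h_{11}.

Step forward from the initial values:
h_4 = 24;  h_5 = -48;  h_6 = 166;  h_7 = -452;  h_8 = 1354;  h_9 = -3898;  h_{10} = 11406;  h_{11} = -33152.

-33152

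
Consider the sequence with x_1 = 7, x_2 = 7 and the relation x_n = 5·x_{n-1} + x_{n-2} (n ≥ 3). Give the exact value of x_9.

Applying the relation repeatedly:
x_3 = 42, x_4 = 217, x_5 = 1127, x_6 = 5852, x_7 = 30387, x_8 = 157787, x_9 = 819322.

819322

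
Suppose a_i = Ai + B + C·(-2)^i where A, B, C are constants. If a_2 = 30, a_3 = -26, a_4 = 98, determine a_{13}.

-40906

Write the equations: 2A + B + 4C = 30; 3A + B - 8C = -26; 4A + B + 16C = 98.
Subtracting the first from the second: A - 12C = -56.
Subtracting the second from the third: A + 24C = 124.
Solving: C = 5, A = 4, then B = 2.
Hence a_{13} = 4·13 + 2 + 5·(-8192) = -40906.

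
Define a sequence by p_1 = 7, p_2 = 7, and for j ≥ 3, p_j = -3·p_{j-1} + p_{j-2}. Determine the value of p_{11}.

-209069

Iterate the recurrence:
p_3 = -14; p_4 = 49; p_5 = -161; p_6 = 532; p_7 = -1757; p_8 = 5803; p_9 = -19166; p_{10} = 63301; p_{11} = -209069.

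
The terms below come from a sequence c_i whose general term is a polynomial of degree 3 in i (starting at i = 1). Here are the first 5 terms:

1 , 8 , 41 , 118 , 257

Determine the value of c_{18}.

1st diffs: 7, 33, 77, 139.
2nd diffs: 26, 44, 62.
3rd diffs: 18, 18 (constant).
Newton forward-difference form: c_i = 1 + 7·C(i-1,1) + 26·C(i-1,2) + 18·C(i-1,3).
At i = 18: i-1 = 17, so c_{18} = 1 + 119 + 3536 + 12240 = 15896.

15896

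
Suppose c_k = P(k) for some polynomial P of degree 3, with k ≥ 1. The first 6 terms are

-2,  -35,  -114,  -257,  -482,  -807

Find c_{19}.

1st diffs: -33, -79, -143, -225, -325.
2nd diffs: -46, -64, -82, -100.
3rd diffs: -18, -18, -18 (constant).
So c_k = -3k^3 - 5k^2 + 3k + 3.
Evaluating at k = 19 gives c_{19} = -22322.

-22322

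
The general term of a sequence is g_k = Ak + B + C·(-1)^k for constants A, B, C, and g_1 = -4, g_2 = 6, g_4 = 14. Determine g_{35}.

132

Plug in k = 1, 2, 4: A + B - C = -4; 2A + B + C = 6; 4A + B + C = 14.
Subtracting the first from the second: A + 2C = 10.
Subtracting the second from the third: 2A = 8.
Solving: C = 3, A = 4, then B = -5.
Therefore g_{35} = 140 + (-5) + 3·(-1) = 132.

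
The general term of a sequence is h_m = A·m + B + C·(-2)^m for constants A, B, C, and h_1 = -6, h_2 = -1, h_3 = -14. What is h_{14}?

Write the equations: A + B - 2C = -6; 2A + B + 4C = -1; 3A + B - 8C = -14.
Subtracting the first from the second: A + 6C = 5.
Subtracting the second from the third: A - 12C = -13.
Solving: C = 1, A = -1, then B = -3.
Therefore h_{14} = -14 + (-3) + 1·16384 = 16367.

16367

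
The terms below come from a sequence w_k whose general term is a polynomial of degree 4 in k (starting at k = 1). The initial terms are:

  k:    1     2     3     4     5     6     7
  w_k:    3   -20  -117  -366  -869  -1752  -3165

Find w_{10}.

1st diffs: -23, -97, -249, -503, -883, -1413.
2nd diffs: -74, -152, -254, -380, -530.
3rd diffs: -78, -102, -126, -150.
4th diffs: -24, -24, -24 (constant).
So w_k = -k^4 - 3k^3 + 6k^2 - 5k + 6.
Evaluating at k = 10 gives w_{10} = -12444.

-12444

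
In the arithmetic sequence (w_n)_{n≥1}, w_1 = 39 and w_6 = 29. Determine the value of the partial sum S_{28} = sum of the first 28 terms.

Common difference d = (29 - 39) / (6 - 1) = -2.
w_n = 39 + (n - 1)·(-2).
w_{28} = -15; S = 28·(39 + (-15))/2 = 336.

336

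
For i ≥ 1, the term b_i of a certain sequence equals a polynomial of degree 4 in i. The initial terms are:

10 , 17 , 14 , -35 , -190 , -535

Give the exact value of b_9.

1st diffs: 7, -3, -49, -155, -345.
2nd diffs: -10, -46, -106, -190.
3rd diffs: -36, -60, -84.
4th diffs: -24, -24 (constant).
So b_i = -i^4 + 4i^3 - 4i^2 + 6i + 5.
Evaluating at i = 9 gives b_9 = -3910.

-3910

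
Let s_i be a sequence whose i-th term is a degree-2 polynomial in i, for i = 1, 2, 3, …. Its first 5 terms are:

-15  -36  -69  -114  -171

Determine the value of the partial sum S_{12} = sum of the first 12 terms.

1st diffs: -21, -33, -45, -57.
2nd diffs: -12, -12, -12 (constant).
Newton forward-difference form: s_i = -15 + (-21)·C(i-1,1) + (-12)·C(i-1,2).
Continuing: …, -240, -321, -414, -519, …, s_{12} = -906.
Summing i = 1..12 (12 terms) gives -4206.

-4206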